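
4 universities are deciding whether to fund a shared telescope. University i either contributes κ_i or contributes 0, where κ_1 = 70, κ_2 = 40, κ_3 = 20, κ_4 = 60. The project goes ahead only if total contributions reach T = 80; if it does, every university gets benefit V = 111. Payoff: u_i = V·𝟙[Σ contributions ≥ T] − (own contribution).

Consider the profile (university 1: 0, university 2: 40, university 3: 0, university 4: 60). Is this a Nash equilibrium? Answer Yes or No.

Total = 100 ≥ 80: provided.
University 1 (pledges 0, payoff 111): pledging 70 → total 170, payoff 41. No gain.
University 2 (pledges 40, payoff 71): dropping to 0 → total 60, payoff 0. No gain.
University 3 (pledges 0, payoff 111): pledging 20 → total 120, payoff 91. No gain.
University 4 (pledges 60, payoff 51): dropping to 0 → total 40, payoff 0. No gain.

Yes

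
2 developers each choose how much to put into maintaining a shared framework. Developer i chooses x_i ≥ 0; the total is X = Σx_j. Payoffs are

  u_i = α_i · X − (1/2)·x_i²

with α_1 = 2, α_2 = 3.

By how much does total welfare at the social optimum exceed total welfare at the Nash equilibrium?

6.5

Developer i's FOC: ∂u_i/∂x_i = α_i − x_i = 0, so x_i* = α_i.
NE contributions = (2, 3); X = 5.
W^NE = (Σα)·X − ½Σα_i² = 5² − ½·13 = 18.5.
Planner sets x_i = Σα_j = 5 for every i, so X^SO = 2·5 = 10.
W^SO = (Σα)·X^SO − ½·2·(Σα)² = (2/2)·5² = 25.
Deadweight loss = W^SO − W^NE = 6.5.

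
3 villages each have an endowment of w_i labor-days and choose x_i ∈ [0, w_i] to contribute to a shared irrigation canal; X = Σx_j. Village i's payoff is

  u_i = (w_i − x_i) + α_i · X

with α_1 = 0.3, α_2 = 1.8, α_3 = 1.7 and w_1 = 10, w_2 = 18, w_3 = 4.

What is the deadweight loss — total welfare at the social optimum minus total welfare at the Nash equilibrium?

28

∂u_i/∂x_i = α_i − 1, so village i contributes w_i if α_i > 1, else 0.
α_i > 1 for i ∈ {2, 3}; NE contributions (0, 18, 4), X = 22.
W^NE = Σw_i − X^NE + (Σα_i)·X^NE = 32 + 2.8·22 = 93.6.
Planner: ∂(Σu_j)/∂x_i = Σα_j − 1 = 2.8 > 0, so everyone contributes w_i; X^SO = 32, W^SO = 32 + 2.8·32 = 121.6.
Deadweight loss = 28.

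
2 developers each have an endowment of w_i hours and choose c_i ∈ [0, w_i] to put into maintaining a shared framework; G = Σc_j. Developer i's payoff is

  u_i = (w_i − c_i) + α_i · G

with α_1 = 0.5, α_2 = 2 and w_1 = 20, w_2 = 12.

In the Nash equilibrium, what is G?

∂u_i/∂c_i = α_i − 1, so developer i contributes w_i if α_i > 1, else 0.
α_i > 1 for i ∈ {2}; NE contributions (0, 12), G = 12.

12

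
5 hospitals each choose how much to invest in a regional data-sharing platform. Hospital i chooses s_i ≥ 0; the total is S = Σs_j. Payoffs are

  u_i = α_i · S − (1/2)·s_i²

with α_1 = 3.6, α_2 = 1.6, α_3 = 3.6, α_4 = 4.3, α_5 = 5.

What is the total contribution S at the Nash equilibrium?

Hospital i's FOC: ∂u_i/∂s_i = α_i − s_i = 0, so s_i* = α_i.
NE contributions = (3.6, 1.6, 3.6, 4.3, 5); S = 18.1.

18.1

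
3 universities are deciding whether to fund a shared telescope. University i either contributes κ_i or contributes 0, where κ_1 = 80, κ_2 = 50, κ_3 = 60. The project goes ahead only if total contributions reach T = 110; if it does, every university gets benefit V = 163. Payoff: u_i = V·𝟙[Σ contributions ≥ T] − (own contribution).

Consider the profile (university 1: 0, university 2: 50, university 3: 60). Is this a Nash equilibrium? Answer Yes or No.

Yes

Total = 110 ≥ 110: provided.
University 1 (pledges 0, payoff 163): pledging 80 → total 190, payoff 83. No gain.
University 2 (pledges 50, payoff 113): dropping to 0 → total 60, payoff 0. No gain.
University 3 (pledges 60, payoff 103): dropping to 0 → total 50, payoff 0. No gain.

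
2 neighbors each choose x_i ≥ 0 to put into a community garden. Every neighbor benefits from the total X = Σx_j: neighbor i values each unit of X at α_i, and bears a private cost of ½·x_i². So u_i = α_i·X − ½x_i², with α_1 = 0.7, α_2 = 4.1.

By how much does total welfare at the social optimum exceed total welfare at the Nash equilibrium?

8.65

Neighbor i's FOC: ∂u_i/∂x_i = α_i − x_i = 0, so x_i* = α_i.
NE contributions = (0.7, 4.1); X = 4.8.
W^NE = (Σα)·X − ½Σα_i² = 4.8² − ½·17.3 = 14.39.
Planner sets x_i = Σα_j = 4.8 for every i, so X^SO = 2·4.8 = 9.6.
W^SO = (Σα)·X^SO − ½·2·(Σα)² = (2/2)·4.8² = 23.04.
Deadweight loss = W^SO − W^NE = 8.65.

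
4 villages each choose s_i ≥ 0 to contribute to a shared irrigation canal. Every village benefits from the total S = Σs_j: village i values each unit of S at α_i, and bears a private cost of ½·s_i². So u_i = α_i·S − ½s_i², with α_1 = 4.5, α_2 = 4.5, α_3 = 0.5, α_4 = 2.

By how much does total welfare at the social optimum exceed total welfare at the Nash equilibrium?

154.625

Village i's FOC: ∂u_i/∂s_i = α_i − s_i = 0, so s_i* = α_i.
NE contributions = (4.5, 4.5, 0.5, 2); S = 11.5.
W^NE = (Σα)·S − ½Σα_i² = 11.5² − ½·44.75 = 109.875.
Planner sets s_i = Σα_j = 11.5 for every i, so S^SO = 4·11.5 = 46.
W^SO = (Σα)·S^SO − ½·4·(Σα)² = (4/2)·11.5² = 264.5.
Deadweight loss = W^SO − W^NE = 154.625.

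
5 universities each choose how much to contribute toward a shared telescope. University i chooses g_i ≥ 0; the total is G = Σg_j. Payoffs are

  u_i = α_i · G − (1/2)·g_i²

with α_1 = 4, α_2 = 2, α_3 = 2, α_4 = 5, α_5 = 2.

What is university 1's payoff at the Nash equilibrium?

University i's FOC: ∂u_i/∂g_i = α_i − g_i = 0, so g_i* = α_i.
NE contributions = (4, 2, 2, 5, 2); G = 15.
u_1 = α_1·G − ½·(g_1)² = 4·15 − ½·4² = 52.

52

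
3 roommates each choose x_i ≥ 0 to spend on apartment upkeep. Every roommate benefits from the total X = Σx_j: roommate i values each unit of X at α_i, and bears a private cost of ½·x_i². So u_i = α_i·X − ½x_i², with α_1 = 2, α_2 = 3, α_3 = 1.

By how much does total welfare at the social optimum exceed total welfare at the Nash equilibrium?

25

Roommate i's FOC: ∂u_i/∂x_i = α_i − x_i = 0, so x_i* = α_i.
NE contributions = (2, 3, 1); X = 6.
W^NE = (Σα)·X − ½Σα_i² = 6² − ½·14 = 29.
Planner sets x_i = Σα_j = 6 for every i, so X^SO = 3·6 = 18.
W^SO = (Σα)·X^SO − ½·3·(Σα)² = (3/2)·6² = 54.
Deadweight loss = W^SO − W^NE = 25.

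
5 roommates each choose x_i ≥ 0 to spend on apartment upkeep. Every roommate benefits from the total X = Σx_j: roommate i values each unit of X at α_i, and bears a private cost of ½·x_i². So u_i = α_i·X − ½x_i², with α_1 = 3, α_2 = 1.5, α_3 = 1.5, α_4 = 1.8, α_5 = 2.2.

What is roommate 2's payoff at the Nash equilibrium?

Roommate i's FOC: ∂u_i/∂x_i = α_i − x_i = 0, so x_i* = α_i.
NE contributions = (3, 1.5, 1.5, 1.8, 2.2); X = 10.
u_2 = α_2·X − ½·(x_2)² = 1.5·10 − ½·1.5² = 13.875.

13.875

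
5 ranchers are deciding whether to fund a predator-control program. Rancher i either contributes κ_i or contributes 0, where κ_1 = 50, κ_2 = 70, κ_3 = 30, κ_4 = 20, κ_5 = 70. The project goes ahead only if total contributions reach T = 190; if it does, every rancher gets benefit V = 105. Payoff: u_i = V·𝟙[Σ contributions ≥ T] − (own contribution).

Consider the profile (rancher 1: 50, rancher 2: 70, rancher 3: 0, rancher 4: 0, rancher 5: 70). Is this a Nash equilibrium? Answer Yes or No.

Total = 190 ≥ 190: provided.
Rancher 1 (pledges 50, payoff 55): dropping to 0 → total 140, payoff 0. No gain.
Rancher 2 (pledges 70, payoff 35): dropping to 0 → total 120, payoff 0. No gain.
Rancher 3 (pledges 0, payoff 105): pledging 30 → total 220, payoff 75. No gain.
Rancher 4 (pledges 0, payoff 105): pledging 20 → total 210, payoff 85. No gain.
Rancher 5 (pledges 70, payoff 35): dropping to 0 → total 120, payoff 0. No gain.

Yes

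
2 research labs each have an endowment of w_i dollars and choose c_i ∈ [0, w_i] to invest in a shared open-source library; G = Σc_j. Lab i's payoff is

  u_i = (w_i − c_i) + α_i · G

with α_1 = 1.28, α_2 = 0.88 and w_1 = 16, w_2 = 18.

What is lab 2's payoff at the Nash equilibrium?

∂u_i/∂c_i = α_i − 1, so lab i contributes w_i if α_i > 1, else 0.
α_i > 1 for i ∈ {1}; NE contributions (16, 0), G = 16.
u_2 = (18 − 0) + 0.88·16 = 32.08.

32.08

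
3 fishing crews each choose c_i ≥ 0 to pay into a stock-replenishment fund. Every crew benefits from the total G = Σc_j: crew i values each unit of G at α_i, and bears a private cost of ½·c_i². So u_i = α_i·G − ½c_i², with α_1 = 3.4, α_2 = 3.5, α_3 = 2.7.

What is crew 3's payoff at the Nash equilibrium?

Crew i's FOC: ∂u_i/∂c_i = α_i − c_i = 0, so c_i* = α_i.
NE contributions = (3.4, 3.5, 2.7); G = 9.6.
u_3 = α_3·G − ½·(c_3)² = 2.7·9.6 − ½·2.7² = 22.275.

22.275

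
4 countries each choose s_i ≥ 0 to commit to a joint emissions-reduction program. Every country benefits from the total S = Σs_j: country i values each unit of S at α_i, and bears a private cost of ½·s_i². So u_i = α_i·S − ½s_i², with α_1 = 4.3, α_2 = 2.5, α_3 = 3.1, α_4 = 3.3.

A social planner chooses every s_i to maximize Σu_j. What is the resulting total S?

Planner FOC: ∂(Σu_j)/∂s_i = (Σα_j) − s_i = 0, so s_i^SO = Σα_j = 13.2 for every i; S^SO = 52.8.

52.8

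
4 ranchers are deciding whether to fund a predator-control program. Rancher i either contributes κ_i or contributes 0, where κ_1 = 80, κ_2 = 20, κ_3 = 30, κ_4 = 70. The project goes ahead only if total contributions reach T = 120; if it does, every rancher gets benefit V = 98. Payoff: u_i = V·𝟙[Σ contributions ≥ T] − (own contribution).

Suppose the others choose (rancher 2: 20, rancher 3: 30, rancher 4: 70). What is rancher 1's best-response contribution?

Others' total = 120 ≥ 120; contributing adds cost 80 for no extra benefit.
Best response: 0.

0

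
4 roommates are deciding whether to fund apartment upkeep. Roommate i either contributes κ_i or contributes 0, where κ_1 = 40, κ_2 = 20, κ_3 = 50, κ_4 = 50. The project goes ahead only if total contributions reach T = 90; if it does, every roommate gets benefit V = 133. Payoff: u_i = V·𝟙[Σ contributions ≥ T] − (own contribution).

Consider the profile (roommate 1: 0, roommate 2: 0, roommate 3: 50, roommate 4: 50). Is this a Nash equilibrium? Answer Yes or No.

Yes

Total = 100 ≥ 90: provided.
Roommate 1 (pledges 0, payoff 133): pledging 40 → total 140, payoff 93. No gain.
Roommate 2 (pledges 0, payoff 133): pledging 20 → total 120, payoff 113. No gain.
Roommate 3 (pledges 50, payoff 83): dropping to 0 → total 50, payoff 0. No gain.
Roommate 4 (pledges 50, payoff 83): dropping to 0 → total 50, payoff 0. No gain.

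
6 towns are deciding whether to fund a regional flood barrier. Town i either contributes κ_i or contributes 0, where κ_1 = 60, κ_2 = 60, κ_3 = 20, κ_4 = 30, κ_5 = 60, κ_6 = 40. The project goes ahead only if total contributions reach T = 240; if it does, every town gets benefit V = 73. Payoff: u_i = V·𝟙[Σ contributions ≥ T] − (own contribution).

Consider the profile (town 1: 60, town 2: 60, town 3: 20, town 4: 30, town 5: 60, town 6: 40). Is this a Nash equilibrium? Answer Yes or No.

Total = 270 ≥ 240: provided.
Town 1 (pledges 60, payoff 13): dropping to 0 → total 210, payoff 0. No gain.
Town 2 (pledges 60, payoff 13): dropping to 0 → total 210, payoff 0. No gain.
Town 3 (pledges 20, payoff 53): dropping to 0 → total 250, payoff 73. Profitable deviation.

No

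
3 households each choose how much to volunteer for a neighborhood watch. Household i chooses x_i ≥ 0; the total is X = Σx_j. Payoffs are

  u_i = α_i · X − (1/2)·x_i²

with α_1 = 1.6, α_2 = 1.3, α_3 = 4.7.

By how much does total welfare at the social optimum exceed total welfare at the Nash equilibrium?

42.05

Household i's FOC: ∂u_i/∂x_i = α_i − x_i = 0, so x_i* = α_i.
NE contributions = (1.6, 1.3, 4.7); X = 7.6.
W^NE = (Σα)·X − ½Σα_i² = 7.6² − ½·26.34 = 44.59.
Planner sets x_i = Σα_j = 7.6 for every i, so X^SO = 3·7.6 = 22.8.
W^SO = (Σα)·X^SO − ½·3·(Σα)² = (3/2)·7.6² = 86.64.
Deadweight loss = W^SO − W^NE = 42.05.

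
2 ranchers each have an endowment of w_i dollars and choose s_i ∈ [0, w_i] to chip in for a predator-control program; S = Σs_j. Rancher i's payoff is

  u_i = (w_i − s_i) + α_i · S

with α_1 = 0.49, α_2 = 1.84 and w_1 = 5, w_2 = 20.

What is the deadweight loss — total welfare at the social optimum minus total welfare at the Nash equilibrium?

∂u_i/∂s_i = α_i − 1, so rancher i contributes w_i if α_i > 1, else 0.
α_i > 1 for i ∈ {2}; NE contributions (0, 20), S = 20.
W^NE = Σw_i − S^NE + (Σα_i)·S^NE = 25 + 1.33·20 = 51.6.
Planner: ∂(Σu_j)/∂s_i = Σα_j − 1 = 1.33 > 0, so everyone contributes w_i; S^SO = 25, W^SO = 25 + 1.33·25 = 58.25.
Deadweight loss = 6.65.

6.65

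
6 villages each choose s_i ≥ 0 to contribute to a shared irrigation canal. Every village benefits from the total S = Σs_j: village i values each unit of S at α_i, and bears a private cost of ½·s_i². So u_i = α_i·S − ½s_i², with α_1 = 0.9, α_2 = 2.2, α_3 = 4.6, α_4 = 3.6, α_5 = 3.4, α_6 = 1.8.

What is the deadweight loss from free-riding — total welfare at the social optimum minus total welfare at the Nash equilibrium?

571.785

Village i's FOC: ∂u_i/∂s_i = α_i − s_i = 0, so s_i* = α_i.
NE contributions = (0.9, 2.2, 4.6, 3.6, 3.4, 1.8); S = 16.5.
W^NE = (Σα)·S − ½Σα_i² = 16.5² − ½·54.57 = 244.965.
Planner sets s_i = Σα_j = 16.5 for every i, so S^SO = 6·16.5 = 99.
W^SO = (Σα)·S^SO − ½·6·(Σα)² = (6/2)·16.5² = 816.75.
Deadweight loss = W^SO − W^NE = 571.785.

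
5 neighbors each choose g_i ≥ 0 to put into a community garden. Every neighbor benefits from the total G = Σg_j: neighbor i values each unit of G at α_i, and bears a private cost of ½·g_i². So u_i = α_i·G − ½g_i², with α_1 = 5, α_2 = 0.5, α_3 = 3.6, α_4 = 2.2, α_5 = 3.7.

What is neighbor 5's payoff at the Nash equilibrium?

48.655

Neighbor i's FOC: ∂u_i/∂g_i = α_i − g_i = 0, so g_i* = α_i.
NE contributions = (5, 0.5, 3.6, 2.2, 3.7); G = 15.
u_5 = α_5·G − ½·(g_5)² = 3.7·15 − ½·3.7² = 48.655.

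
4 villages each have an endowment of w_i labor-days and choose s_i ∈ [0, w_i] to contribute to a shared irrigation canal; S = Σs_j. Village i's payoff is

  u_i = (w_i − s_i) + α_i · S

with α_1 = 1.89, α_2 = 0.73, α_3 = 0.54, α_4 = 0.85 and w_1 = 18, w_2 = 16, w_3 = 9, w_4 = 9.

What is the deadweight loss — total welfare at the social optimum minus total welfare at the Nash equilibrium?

∂u_i/∂s_i = α_i − 1, so village i contributes w_i if α_i > 1, else 0.
α_i > 1 for i ∈ {1}; NE contributions (18, 0, 0, 0), S = 18.
W^NE = Σw_i − S^NE + (Σα_i)·S^NE = 52 + 3.01·18 = 106.18.
Planner: ∂(Σu_j)/∂s_i = Σα_j − 1 = 3.01 > 0, so everyone contributes w_i; S^SO = 52, W^SO = 52 + 3.01·52 = 208.52.
Deadweight loss = 102.34.

102.34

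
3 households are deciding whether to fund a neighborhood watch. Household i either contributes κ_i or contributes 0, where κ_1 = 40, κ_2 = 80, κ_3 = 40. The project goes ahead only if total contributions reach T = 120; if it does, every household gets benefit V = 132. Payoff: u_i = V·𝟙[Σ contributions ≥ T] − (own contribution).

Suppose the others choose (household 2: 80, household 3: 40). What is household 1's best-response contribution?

0

Others' total = 120 ≥ 120; contributing adds cost 40 for no extra benefit.
Best response: 0.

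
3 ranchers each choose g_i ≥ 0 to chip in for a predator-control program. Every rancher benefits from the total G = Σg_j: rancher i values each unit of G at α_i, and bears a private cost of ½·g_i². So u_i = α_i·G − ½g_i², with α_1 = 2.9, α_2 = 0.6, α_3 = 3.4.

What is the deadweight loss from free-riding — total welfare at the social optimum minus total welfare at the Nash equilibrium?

Rancher i's FOC: ∂u_i/∂g_i = α_i − g_i = 0, so g_i* = α_i.
NE contributions = (2.9, 0.6, 3.4); G = 6.9.
W^NE = (Σα)·G − ½Σα_i² = 6.9² − ½·20.33 = 37.445.
Planner sets g_i = Σα_j = 6.9 for every i, so G^SO = 3·6.9 = 20.7.
W^SO = (Σα)·G^SO − ½·3·(Σα)² = (3/2)·6.9² = 71.415.
Deadweight loss = W^SO − W^NE = 33.97.

33.97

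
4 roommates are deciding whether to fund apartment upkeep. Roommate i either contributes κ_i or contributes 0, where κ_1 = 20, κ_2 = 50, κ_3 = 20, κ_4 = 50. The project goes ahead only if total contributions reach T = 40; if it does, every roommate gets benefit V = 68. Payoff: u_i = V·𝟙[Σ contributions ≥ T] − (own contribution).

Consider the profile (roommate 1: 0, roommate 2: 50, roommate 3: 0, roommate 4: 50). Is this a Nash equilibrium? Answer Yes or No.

No

Total = 100 ≥ 40: provided.
Roommate 1 (pledges 0, payoff 68): pledging 20 → total 120, payoff 48. No gain.
Roommate 2 (pledges 50, payoff 18): dropping to 0 → total 50, payoff 68. Profitable deviation.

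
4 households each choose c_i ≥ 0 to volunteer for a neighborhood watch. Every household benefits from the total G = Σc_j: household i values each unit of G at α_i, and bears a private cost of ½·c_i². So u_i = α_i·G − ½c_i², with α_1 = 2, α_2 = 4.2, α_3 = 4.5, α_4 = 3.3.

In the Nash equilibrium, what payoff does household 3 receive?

52.875

Household i's FOC: ∂u_i/∂c_i = α_i − c_i = 0, so c_i* = α_i.
NE contributions = (2, 4.2, 4.5, 3.3); G = 14.
u_3 = α_3·G − ½·(c_3)² = 4.5·14 − ½·4.5² = 52.875.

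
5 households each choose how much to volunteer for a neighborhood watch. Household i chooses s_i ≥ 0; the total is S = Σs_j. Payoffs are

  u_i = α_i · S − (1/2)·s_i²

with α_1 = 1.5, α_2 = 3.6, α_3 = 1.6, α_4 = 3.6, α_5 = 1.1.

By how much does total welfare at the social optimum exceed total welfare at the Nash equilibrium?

Household i's FOC: ∂u_i/∂s_i = α_i − s_i = 0, so s_i* = α_i.
NE contributions = (1.5, 3.6, 1.6, 3.6, 1.1); S = 11.4.
W^NE = (Σα)·S − ½Σα_i² = 11.4² − ½·31.94 = 113.99.
Planner sets s_i = Σα_j = 11.4 for every i, so S^SO = 5·11.4 = 57.
W^SO = (Σα)·S^SO − ½·5·(Σα)² = (5/2)·11.4² = 324.9.
Deadweight loss = W^SO − W^NE = 210.91.

210.91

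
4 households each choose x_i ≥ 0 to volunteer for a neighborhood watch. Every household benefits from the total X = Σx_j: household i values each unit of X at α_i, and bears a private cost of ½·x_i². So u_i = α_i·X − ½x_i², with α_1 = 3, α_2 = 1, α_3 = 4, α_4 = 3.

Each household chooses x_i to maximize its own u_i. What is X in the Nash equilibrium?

Household i's FOC: ∂u_i/∂x_i = α_i − x_i = 0, so x_i* = α_i.
NE contributions = (3, 1, 4, 3); X = 11.

11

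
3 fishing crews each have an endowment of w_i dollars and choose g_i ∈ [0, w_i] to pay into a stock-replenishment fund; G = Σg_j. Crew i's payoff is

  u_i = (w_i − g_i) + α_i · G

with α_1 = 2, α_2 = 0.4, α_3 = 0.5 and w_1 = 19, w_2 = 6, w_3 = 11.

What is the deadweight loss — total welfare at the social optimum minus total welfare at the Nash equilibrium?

∂u_i/∂g_i = α_i − 1, so crew i contributes w_i if α_i > 1, else 0.
α_i > 1 for i ∈ {1}; NE contributions (19, 0, 0), G = 19.
W^NE = Σw_i − G^NE + (Σα_i)·G^NE = 36 + 1.9·19 = 72.1.
Planner: ∂(Σu_j)/∂g_i = Σα_j − 1 = 1.9 > 0, so everyone contributes w_i; G^SO = 36, W^SO = 36 + 1.9·36 = 104.4.
Deadweight loss = 32.3.

32.3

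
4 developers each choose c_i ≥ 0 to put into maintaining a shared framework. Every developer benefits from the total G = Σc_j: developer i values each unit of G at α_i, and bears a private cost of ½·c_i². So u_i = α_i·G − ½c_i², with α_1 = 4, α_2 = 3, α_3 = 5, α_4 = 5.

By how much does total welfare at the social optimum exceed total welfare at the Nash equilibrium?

Developer i's FOC: ∂u_i/∂c_i = α_i − c_i = 0, so c_i* = α_i.
NE contributions = (4, 3, 5, 5); G = 17.
W^NE = (Σα)·G − ½Σα_i² = 17² − ½·75 = 251.5.
Planner sets c_i = Σα_j = 17 for every i, so G^SO = 4·17 = 68.
W^SO = (Σα)·G^SO − ½·4·(Σα)² = (4/2)·17² = 578.
Deadweight loss = W^SO − W^NE = 326.5.

326.5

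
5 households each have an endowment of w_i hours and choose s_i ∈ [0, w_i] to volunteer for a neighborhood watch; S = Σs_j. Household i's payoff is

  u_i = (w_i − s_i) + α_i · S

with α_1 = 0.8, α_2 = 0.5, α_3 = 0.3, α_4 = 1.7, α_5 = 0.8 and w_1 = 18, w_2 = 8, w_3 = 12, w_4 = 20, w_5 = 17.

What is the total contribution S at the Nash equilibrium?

∂u_i/∂s_i = α_i − 1, so household i contributes w_i if α_i > 1, else 0.
α_i > 1 for i ∈ {4}; NE contributions (0, 0, 0, 20, 0), S = 20.

20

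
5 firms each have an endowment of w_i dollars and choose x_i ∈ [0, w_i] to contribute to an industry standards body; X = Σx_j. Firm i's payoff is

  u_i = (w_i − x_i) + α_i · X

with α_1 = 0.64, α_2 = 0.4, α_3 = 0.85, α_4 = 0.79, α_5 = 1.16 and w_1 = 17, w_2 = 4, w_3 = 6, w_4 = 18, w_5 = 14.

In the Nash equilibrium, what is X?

14

∂u_i/∂x_i = α_i − 1, so firm i contributes w_i if α_i > 1, else 0.
α_i > 1 for i ∈ {5}; NE contributions (0, 0, 0, 0, 14), X = 14.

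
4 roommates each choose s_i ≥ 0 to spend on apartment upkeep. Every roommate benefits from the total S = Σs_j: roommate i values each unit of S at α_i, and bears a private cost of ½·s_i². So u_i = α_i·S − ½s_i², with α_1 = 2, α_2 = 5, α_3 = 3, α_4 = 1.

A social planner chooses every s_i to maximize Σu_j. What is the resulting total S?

Planner FOC: ∂(Σu_j)/∂s_i = (Σα_j) − s_i = 0, so s_i^SO = Σα_j = 11 for every i; S^SO = 44.

44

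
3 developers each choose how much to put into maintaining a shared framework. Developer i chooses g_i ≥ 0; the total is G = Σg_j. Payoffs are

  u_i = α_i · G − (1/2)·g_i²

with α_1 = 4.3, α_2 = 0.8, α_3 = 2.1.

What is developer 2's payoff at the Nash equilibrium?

Developer i's FOC: ∂u_i/∂g_i = α_i − g_i = 0, so g_i* = α_i.
NE contributions = (4.3, 0.8, 2.1); G = 7.2.
u_2 = α_2·G − ½·(g_2)² = 0.8·7.2 − ½·0.8² = 5.44.

5.44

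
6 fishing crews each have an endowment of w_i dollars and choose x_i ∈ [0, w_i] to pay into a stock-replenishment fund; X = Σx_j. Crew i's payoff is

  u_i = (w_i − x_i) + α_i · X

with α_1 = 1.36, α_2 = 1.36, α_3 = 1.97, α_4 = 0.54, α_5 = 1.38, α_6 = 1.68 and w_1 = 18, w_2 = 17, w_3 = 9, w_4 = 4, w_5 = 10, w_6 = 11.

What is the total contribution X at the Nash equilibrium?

65

∂u_i/∂x_i = α_i − 1, so crew i contributes w_i if α_i > 1, else 0.
α_i > 1 for i ∈ {1, 2, 3, 5, 6}; NE contributions (18, 17, 9, 0, 10, 11), X = 65.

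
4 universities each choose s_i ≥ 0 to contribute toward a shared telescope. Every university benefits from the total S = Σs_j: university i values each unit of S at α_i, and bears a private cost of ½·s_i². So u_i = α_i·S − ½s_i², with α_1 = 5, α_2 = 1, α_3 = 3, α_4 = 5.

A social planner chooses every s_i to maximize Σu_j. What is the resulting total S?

56

Planner FOC: ∂(Σu_j)/∂s_i = (Σα_j) − s_i = 0, so s_i^SO = Σα_j = 14 for every i; S^SO = 56.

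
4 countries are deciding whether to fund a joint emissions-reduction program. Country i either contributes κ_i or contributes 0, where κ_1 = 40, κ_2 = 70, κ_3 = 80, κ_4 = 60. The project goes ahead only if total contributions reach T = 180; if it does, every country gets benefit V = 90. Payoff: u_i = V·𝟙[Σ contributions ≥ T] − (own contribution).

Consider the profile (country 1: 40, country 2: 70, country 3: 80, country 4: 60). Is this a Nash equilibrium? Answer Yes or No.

No

Total = 250 ≥ 180: provided.
Country 1 (pledges 40, payoff 50): dropping to 0 → total 210, payoff 90. Profitable deviation.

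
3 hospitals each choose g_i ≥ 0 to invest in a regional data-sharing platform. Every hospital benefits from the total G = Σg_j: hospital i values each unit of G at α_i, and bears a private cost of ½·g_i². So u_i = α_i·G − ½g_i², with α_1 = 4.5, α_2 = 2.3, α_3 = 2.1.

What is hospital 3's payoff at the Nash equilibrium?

Hospital i's FOC: ∂u_i/∂g_i = α_i − g_i = 0, so g_i* = α_i.
NE contributions = (4.5, 2.3, 2.1); G = 8.9.
u_3 = α_3·G − ½·(g_3)² = 2.1·8.9 − ½·2.1² = 16.485.

16.485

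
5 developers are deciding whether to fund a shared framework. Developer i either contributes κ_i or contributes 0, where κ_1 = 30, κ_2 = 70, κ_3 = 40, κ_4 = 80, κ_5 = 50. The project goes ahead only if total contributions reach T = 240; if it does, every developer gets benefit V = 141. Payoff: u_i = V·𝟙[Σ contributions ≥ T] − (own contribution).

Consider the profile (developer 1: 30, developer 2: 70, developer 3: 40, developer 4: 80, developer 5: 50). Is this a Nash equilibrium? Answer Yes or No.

No

Total = 270 ≥ 240: provided.
Developer 1 (pledges 30, payoff 111): dropping to 0 → total 240, payoff 141. Profitable deviation.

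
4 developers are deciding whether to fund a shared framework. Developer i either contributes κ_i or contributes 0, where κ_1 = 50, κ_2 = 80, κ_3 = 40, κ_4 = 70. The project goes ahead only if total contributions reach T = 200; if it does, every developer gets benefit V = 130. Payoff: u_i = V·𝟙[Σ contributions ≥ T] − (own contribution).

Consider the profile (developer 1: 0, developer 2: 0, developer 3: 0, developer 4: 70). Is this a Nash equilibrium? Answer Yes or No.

No

Total = 70 < 200: not provided.
Developer 1 (pledges 0, payoff 0): pledging 50 → total 120, payoff -50. No gain.
Developer 2 (pledges 0, payoff 0): pledging 80 → total 150, payoff -80. No gain.
Developer 3 (pledges 0, payoff 0): pledging 40 → total 110, payoff -40. No gain.
Developer 4 (pledges 70, payoff -70): dropping to 0 → total 0, payoff 0. Profitable deviation.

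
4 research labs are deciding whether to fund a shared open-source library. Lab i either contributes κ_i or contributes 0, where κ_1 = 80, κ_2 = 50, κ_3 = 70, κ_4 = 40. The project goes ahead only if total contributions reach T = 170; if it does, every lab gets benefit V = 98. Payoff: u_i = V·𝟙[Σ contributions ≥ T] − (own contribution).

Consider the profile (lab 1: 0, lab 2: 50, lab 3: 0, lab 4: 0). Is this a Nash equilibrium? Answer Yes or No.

No

Total = 50 < 170: not provided.
Lab 1 (pledges 0, payoff 0): pledging 80 → total 130, payoff -80. No gain.
Lab 2 (pledges 50, payoff -50): dropping to 0 → total 0, payoff 0. Profitable deviation.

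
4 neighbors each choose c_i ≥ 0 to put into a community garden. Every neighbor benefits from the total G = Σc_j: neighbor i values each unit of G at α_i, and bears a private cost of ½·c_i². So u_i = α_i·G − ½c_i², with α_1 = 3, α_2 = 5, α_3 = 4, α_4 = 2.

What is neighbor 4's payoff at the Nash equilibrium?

Neighbor i's FOC: ∂u_i/∂c_i = α_i − c_i = 0, so c_i* = α_i.
NE contributions = (3, 5, 4, 2); G = 14.
u_4 = α_4·G − ½·(c_4)² = 2·14 − ½·2² = 26.

26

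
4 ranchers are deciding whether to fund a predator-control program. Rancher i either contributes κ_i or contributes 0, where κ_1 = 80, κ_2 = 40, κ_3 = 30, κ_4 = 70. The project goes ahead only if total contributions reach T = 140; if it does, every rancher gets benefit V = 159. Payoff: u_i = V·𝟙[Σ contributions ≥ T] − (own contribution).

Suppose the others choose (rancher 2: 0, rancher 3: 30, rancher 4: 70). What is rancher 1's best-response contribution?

Others' total = 100. Contributing 80 brings total to 180 ≥ 140: gain V − κ_1 = 79.
Best response: 80.

80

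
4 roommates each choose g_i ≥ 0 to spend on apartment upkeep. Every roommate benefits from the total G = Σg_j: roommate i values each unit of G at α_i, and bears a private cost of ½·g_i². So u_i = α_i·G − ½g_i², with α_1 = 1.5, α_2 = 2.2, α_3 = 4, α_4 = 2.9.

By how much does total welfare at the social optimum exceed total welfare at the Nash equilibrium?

Roommate i's FOC: ∂u_i/∂g_i = α_i − g_i = 0, so g_i* = α_i.
NE contributions = (1.5, 2.2, 4, 2.9); G = 10.6.
W^NE = (Σα)·G − ½Σα_i² = 10.6² − ½·31.5 = 96.61.
Planner sets g_i = Σα_j = 10.6 for every i, so G^SO = 4·10.6 = 42.4.
W^SO = (Σα)·G^SO − ½·4·(Σα)² = (4/2)·10.6² = 224.72.
Deadweight loss = W^SO − W^NE = 128.11.

128.11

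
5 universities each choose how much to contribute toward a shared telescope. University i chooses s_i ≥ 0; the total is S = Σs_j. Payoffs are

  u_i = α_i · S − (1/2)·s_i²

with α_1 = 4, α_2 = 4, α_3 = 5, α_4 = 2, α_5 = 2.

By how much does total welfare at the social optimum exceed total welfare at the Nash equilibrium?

466

University i's FOC: ∂u_i/∂s_i = α_i − s_i = 0, so s_i* = α_i.
NE contributions = (4, 4, 5, 2, 2); S = 17.
W^NE = (Σα)·S − ½Σα_i² = 17² − ½·65 = 256.5.
Planner sets s_i = Σα_j = 17 for every i, so S^SO = 5·17 = 85.
W^SO = (Σα)·S^SO − ½·5·(Σα)² = (5/2)·17² = 722.5.
Deadweight loss = W^SO − W^NE = 466.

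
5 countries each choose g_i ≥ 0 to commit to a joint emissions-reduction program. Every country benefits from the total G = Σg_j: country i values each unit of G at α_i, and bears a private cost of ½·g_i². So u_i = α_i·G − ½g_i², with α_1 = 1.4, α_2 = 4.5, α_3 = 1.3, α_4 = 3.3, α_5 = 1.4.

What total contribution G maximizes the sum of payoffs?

Planner FOC: ∂(Σu_j)/∂g_i = (Σα_j) − g_i = 0, so g_i^SO = Σα_j = 11.9 for every i; G^SO = 59.5.

59.5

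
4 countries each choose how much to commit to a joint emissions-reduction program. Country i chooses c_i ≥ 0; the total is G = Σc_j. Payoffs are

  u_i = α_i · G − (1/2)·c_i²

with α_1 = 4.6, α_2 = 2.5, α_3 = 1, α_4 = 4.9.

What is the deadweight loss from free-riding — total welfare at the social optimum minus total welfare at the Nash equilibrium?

Country i's FOC: ∂u_i/∂c_i = α_i − c_i = 0, so c_i* = α_i.
NE contributions = (4.6, 2.5, 1, 4.9); G = 13.
W^NE = (Σα)·G − ½Σα_i² = 13² − ½·52.42 = 142.79.
Planner sets c_i = Σα_j = 13 for every i, so G^SO = 4·13 = 52.
W^SO = (Σα)·G^SO − ½·4·(Σα)² = (4/2)·13² = 338.
Deadweight loss = W^SO − W^NE = 195.21.

195.21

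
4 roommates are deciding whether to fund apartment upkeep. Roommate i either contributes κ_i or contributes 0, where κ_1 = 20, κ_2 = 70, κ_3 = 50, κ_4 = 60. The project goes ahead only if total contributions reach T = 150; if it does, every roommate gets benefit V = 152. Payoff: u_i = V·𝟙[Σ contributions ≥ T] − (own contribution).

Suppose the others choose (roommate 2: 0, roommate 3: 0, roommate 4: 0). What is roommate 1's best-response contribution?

0

Others' total = 0. Even contributing 20 gives 20 < 150: no benefit either way.
Best response: 0.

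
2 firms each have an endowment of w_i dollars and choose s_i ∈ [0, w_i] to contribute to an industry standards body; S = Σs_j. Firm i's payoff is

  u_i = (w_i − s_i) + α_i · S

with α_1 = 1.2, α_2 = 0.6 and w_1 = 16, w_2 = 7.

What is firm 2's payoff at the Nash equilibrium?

∂u_i/∂s_i = α_i − 1, so firm i contributes w_i if α_i > 1, else 0.
α_i > 1 for i ∈ {1}; NE contributions (16, 0), S = 16.
u_2 = (7 − 0) + 0.6·16 = 16.6.

16.6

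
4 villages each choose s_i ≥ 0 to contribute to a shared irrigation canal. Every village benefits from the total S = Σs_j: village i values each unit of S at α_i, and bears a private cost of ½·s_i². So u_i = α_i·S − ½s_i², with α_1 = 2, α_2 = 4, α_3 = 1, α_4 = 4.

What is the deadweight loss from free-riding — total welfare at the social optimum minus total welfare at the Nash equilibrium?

Village i's FOC: ∂u_i/∂s_i = α_i − s_i = 0, so s_i* = α_i.
NE contributions = (2, 4, 1, 4); S = 11.
W^NE = (Σα)·S − ½Σα_i² = 11² − ½·37 = 102.5.
Planner sets s_i = Σα_j = 11 for every i, so S^SO = 4·11 = 44.
W^SO = (Σα)·S^SO − ½·4·(Σα)² = (4/2)·11² = 242.
Deadweight loss = W^SO − W^NE = 139.5.

139.5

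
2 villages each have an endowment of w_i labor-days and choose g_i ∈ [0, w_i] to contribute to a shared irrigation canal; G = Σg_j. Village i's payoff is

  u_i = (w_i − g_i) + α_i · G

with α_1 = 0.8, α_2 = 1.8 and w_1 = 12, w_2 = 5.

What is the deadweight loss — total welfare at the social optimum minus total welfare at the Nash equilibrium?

19.2

∂u_i/∂g_i = α_i − 1, so village i contributes w_i if α_i > 1, else 0.
α_i > 1 for i ∈ {2}; NE contributions (0, 5), G = 5.
W^NE = Σw_i − G^NE + (Σα_i)·G^NE = 17 + 1.6·5 = 25.
Planner: ∂(Σu_j)/∂g_i = Σα_j − 1 = 1.6 > 0, so everyone contributes w_i; G^SO = 17, W^SO = 17 + 1.6·17 = 44.2.
Deadweight loss = 19.2.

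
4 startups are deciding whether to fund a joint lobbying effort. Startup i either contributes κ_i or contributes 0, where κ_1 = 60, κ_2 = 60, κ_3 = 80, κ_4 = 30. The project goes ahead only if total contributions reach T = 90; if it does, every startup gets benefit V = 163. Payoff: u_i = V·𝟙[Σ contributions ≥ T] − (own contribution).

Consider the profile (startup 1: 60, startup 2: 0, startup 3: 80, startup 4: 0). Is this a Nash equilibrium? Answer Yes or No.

Total = 140 ≥ 90: provided.
Startup 1 (pledges 60, payoff 103): dropping to 0 → total 80, payoff 0. No gain.
Startup 2 (pledges 0, payoff 163): pledging 60 → total 200, payoff 103. No gain.
Startup 3 (pledges 80, payoff 83): dropping to 0 → total 60, payoff 0. No gain.
Startup 4 (pledges 0, payoff 163): pledging 30 → total 170, payoff 133. No gain.

Yes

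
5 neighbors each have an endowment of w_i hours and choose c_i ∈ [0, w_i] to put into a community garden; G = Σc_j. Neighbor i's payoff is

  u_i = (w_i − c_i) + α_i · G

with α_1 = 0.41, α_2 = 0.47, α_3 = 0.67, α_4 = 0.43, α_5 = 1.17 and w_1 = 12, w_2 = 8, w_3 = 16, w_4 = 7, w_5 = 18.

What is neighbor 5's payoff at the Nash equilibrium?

∂u_i/∂c_i = α_i − 1, so neighbor i contributes w_i if α_i > 1, else 0.
α_i > 1 for i ∈ {5}; NE contributions (0, 0, 0, 0, 18), G = 18.
u_5 = (18 − 18) + 1.17·18 = 21.06.

21.06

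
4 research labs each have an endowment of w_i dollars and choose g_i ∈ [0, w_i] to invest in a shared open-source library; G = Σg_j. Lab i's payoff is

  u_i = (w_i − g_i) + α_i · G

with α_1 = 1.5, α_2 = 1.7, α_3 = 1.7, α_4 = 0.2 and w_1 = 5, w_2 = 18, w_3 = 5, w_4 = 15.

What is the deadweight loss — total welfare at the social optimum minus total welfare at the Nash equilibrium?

∂u_i/∂g_i = α_i − 1, so lab i contributes w_i if α_i > 1, else 0.
α_i > 1 for i ∈ {1, 2, 3}; NE contributions (5, 18, 5, 0), G = 28.
W^NE = Σw_i − G^NE + (Σα_i)·G^NE = 43 + 4.1·28 = 157.8.
Planner: ∂(Σu_j)/∂g_i = Σα_j − 1 = 4.1 > 0, so everyone contributes w_i; G^SO = 43, W^SO = 43 + 4.1·43 = 219.3.
Deadweight loss = 61.5.

61.5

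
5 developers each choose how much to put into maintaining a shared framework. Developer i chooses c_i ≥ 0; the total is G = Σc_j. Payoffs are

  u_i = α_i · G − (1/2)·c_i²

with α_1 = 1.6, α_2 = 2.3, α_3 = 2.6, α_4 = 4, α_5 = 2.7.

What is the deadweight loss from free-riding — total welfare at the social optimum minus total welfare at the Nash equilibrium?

Developer i's FOC: ∂u_i/∂c_i = α_i − c_i = 0, so c_i* = α_i.
NE contributions = (1.6, 2.3, 2.6, 4, 2.7); G = 13.2.
W^NE = (Σα)·G − ½Σα_i² = 13.2² − ½·37.9 = 155.29.
Planner sets c_i = Σα_j = 13.2 for every i, so G^SO = 5·13.2 = 66.
W^SO = (Σα)·G^SO − ½·5·(Σα)² = (5/2)·13.2² = 435.6.
Deadweight loss = W^SO − W^NE = 280.31.

280.31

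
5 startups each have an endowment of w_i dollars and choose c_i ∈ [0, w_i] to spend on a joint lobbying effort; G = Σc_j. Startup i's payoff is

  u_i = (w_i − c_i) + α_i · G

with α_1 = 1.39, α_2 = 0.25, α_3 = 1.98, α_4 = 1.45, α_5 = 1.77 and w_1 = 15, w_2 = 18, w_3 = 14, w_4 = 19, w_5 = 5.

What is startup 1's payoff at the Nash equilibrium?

73.67

∂u_i/∂c_i = α_i − 1, so startup i contributes w_i if α_i > 1, else 0.
α_i > 1 for i ∈ {1, 3, 4, 5}; NE contributions (15, 0, 14, 19, 5), G = 53.
u_1 = (15 − 15) + 1.39·53 = 73.67.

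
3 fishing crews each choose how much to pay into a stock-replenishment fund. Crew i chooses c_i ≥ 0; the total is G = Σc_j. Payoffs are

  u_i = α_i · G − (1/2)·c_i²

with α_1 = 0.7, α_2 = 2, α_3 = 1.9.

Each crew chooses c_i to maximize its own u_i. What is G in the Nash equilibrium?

Crew i's FOC: ∂u_i/∂c_i = α_i − c_i = 0, so c_i* = α_i.
NE contributions = (0.7, 2, 1.9); G = 4.6.

4.6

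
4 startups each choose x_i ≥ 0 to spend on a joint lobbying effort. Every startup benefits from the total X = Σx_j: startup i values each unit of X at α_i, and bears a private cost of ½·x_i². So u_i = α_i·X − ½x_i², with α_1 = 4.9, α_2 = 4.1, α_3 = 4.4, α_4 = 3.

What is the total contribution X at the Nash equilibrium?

16.4

Startup i's FOC: ∂u_i/∂x_i = α_i − x_i = 0, so x_i* = α_i.
NE contributions = (4.9, 4.1, 4.4, 3); X = 16.4.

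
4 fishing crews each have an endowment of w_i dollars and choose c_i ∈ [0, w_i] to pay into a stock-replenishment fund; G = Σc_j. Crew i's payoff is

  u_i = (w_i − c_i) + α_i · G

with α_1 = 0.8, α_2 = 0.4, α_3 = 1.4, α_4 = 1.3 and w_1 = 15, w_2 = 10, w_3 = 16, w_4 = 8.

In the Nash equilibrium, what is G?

24

∂u_i/∂c_i = α_i − 1, so crew i contributes w_i if α_i > 1, else 0.
α_i > 1 for i ∈ {3, 4}; NE contributions (0, 0, 16, 8), G = 24.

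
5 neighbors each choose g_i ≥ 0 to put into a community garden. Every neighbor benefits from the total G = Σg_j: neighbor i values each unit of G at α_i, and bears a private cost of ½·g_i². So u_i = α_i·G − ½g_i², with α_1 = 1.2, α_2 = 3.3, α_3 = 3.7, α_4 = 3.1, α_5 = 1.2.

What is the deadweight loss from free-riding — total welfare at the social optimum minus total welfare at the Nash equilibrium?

252.91

Neighbor i's FOC: ∂u_i/∂g_i = α_i − g_i = 0, so g_i* = α_i.
NE contributions = (1.2, 3.3, 3.7, 3.1, 1.2); G = 12.5.
W^NE = (Σα)·G − ½Σα_i² = 12.5² − ½·37.07 = 137.715.
Planner sets g_i = Σα_j = 12.5 for every i, so G^SO = 5·12.5 = 62.5.
W^SO = (Σα)·G^SO − ½·5·(Σα)² = (5/2)·12.5² = 390.625.
Deadweight loss = W^SO − W^NE = 252.91.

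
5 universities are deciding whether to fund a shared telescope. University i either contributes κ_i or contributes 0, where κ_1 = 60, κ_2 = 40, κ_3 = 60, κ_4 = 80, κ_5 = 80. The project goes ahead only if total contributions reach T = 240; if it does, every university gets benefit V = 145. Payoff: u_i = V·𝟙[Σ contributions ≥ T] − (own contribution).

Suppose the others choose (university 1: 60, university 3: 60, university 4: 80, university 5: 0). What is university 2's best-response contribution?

40

Others' total = 200. Contributing 40 brings total to 240 ≥ 240: gain V − κ_2 = 105.
Best response: 40.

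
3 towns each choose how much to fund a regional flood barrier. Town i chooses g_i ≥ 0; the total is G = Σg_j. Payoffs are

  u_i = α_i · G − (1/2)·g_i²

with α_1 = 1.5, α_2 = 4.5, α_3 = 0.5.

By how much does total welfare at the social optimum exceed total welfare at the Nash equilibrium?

32.5

Town i's FOC: ∂u_i/∂g_i = α_i − g_i = 0, so g_i* = α_i.
NE contributions = (1.5, 4.5, 0.5); G = 6.5.
W^NE = (Σα)·G − ½Σα_i² = 6.5² − ½·22.75 = 30.875.
Planner sets g_i = Σα_j = 6.5 for every i, so G^SO = 3·6.5 = 19.5.
W^SO = (Σα)·G^SO − ½·3·(Σα)² = (3/2)·6.5² = 63.375.
Deadweight loss = W^SO − W^NE = 32.5.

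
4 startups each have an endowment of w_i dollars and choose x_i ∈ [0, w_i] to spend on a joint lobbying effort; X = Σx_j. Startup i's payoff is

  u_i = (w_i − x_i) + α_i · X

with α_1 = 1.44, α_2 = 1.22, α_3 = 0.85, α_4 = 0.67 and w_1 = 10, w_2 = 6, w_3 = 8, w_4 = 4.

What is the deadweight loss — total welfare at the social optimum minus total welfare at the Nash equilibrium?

38.16

∂u_i/∂x_i = α_i − 1, so startup i contributes w_i if α_i > 1, else 0.
α_i > 1 for i ∈ {1, 2}; NE contributions (10, 6, 0, 0), X = 16.
W^NE = Σw_i − X^NE + (Σα_i)·X^NE = 28 + 3.18·16 = 78.88.
Planner: ∂(Σu_j)/∂x_i = Σα_j − 1 = 3.18 > 0, so everyone contributes w_i; X^SO = 28, W^SO = 28 + 3.18·28 = 117.04.
Deadweight loss = 38.16.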